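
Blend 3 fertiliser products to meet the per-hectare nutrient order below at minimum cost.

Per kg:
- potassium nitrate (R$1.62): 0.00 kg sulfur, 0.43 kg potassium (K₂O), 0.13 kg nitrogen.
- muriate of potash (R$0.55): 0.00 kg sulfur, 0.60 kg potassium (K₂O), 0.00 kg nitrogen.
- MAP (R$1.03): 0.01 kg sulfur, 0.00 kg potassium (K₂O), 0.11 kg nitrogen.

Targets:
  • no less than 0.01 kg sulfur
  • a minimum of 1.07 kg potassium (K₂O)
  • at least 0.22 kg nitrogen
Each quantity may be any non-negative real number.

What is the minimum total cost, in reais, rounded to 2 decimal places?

Let x1 = kg of potassium nitrate, x2 = kg of muriate of potash, x3 = kg of MAP.
Minimise 1.62x1 + 0.55x2 + 1.03x3 subject to:
  0.01x3 ≥ 0.01   (sulfur)
  0.43x1 + 0.6x2 ≥ 1.07   (potassium (K₂O))
  0.13x1 + 0.11x3 ≥ 0.22   (nitrogen)
  x1, x2, x3 ≥ 0.
The optimal basis is {muriate of potash, MAP}; potassium nitrate drops out. The potassium (K₂O) and nitrogen requirements are met with equality.
Solving gives x2 = 1.783, x3 = 2.
Total cost: 0.55·1.783 + 1.03·2 = 3.0407.

R$3.04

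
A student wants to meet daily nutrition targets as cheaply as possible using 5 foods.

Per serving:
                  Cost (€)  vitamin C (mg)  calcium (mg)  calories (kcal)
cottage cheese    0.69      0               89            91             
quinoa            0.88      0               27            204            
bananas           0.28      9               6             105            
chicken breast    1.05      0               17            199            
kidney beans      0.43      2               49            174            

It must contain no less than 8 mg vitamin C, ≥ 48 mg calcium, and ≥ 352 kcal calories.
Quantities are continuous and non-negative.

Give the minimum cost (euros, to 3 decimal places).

€0.880

Let x1 = servings of cottage cheese, x2 = servings of quinoa, x3 = servings of bananas, x4 = servings of chicken breast, x5 = servings of kidney beans.
Minimise 0.69x1 + 0.88x2 + 0.28x3 + 1.05x4 + 0.43x5 with:
  9x3 + 2x5 ≥ 8   (vitamin C)
  89x1 + 27x2 + 6x3 + 17x4 + 49x5 ≥ 48   (calcium)
  91x1 + 204x2 + 105x3 + 199x4 + 174x5 ≥ 352   (calories)
  x1, x2, x3, x4, x5 ≥ 0.
The optimal basis is {bananas, kidney beans}; cottage cheese, quinoa, chicken breast drop out. The vitamin C and calories requirements are met with equality.
Solving gives x3 = 0.5074, x5 = 1.717.
Total cost: 0.28·0.5074 + 0.43·1.717 = 0.88038.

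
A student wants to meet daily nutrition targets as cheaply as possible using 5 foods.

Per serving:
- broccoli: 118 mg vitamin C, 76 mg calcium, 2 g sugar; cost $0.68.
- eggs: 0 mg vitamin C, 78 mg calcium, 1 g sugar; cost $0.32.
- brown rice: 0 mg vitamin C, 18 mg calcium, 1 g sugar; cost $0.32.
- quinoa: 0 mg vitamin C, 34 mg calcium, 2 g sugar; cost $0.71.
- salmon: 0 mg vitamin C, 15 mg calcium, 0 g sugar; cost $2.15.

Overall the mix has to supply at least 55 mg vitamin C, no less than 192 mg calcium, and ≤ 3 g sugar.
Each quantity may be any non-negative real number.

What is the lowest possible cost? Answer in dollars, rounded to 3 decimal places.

$0.959

Treat it as an LP. Let x1 = servings of broccoli, x2 = servings of eggs, x3 = servings of brown rice, x4 = servings of quinoa, x5 = servings of salmon.
min 0.68x1 + 0.32x2 + 0.32x3 + 0.71x4 + 2.15x5 subject to:
  118x1 ≥ 55   (vitamin C)
  76x1 + 78x2 + 18x3 + 34x4 + 15x5 ≥ 192   (calcium)
  2x1 + 1x2 + 1x3 + 2x4 ≤ 3   (sugar)
  x1, x2, x3, x4, x5 ≥ 0.
The cheapest feasible vertex uses only broccoli, eggs; brown rice, quinoa, salmon are not used. There the vitamin C and calcium constraints are tight.
That vertex is x1 = 0.4661, x2 = 2.007.
Hence cost = 0.68·0.4661 + 0.32·2.007 = $0.95919.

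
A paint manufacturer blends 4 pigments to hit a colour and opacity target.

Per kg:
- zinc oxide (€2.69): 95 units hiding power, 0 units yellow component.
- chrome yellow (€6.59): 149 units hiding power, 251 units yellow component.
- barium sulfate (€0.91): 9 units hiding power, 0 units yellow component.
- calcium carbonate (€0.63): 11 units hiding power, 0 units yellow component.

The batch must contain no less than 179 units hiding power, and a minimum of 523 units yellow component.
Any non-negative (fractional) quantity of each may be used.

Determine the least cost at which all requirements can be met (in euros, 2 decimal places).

€13.73

Treat it as an LP. Let x1 = kg of zinc oxide, x2 = kg of chrome yellow, x3 = kg of barium sulfate, x4 = kg of calcium carbonate.
min 2.69x1 + 6.59x2 + 0.91x3 + 0.63x4 with:
  95x1 + 149x2 + 9x3 + 11x4 ≥ 179   (hiding power)
  251x2 ≥ 523   (yellow component)
  x1, x2, x3, x4 ≥ 0.
The minimum-cost mix takes nothing from zinc oxide, barium sulfate, calcium carbonate — only chrome yellow. The yellow component requirement is met with equality.
That vertex is x2 = 2.084.
Cost = 6.59·2.084 = 13.7336.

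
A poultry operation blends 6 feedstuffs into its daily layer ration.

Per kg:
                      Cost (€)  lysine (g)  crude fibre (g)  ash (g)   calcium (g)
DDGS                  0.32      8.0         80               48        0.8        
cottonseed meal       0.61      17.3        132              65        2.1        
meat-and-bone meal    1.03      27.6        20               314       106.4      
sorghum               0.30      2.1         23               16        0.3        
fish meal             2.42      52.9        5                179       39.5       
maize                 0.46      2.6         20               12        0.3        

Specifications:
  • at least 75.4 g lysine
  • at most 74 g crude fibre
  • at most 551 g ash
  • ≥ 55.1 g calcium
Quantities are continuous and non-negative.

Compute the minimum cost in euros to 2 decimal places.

Set it up as a linear program. Let x1 = kg of DDGS, x2 = kg of cottonseed meal, x3 = kg of meat-and-bone meal, x4 = kg of sorghum, x5 = kg of fish meal, x6 = kg of maize.
Minimize 0.32x1 + 0.61x2 + 1.03x3 + 0.3x4 + 2.42x5 + 0.46x6 s.t.:
  8x1 + 17.3x2 + 27.6x3 + 2.1x4 + 52.9x5 + 2.6x6 ≥ 75.4   (lysine)
  80x1 + 132x2 + 20x3 + 23x4 + 5x5 + 20x6 ≤ 74   (crude fibre)
  48x1 + 65x2 + 314x3 + 16x4 + 179x5 + 12x6 ≤ 551   (ash)
  0.8x1 + 2.1x2 + 106.4x3 + 0.3x4 + 39.5x5 + 0.3x6 ≥ 55.1   (calcium)
  x1, x2, x3, x4, x5, x6 ≥ 0.
The minimum-cost mix takes nothing from DDGS, sorghum, maize — only cottonseed meal, meat-and-bone meal, fish meal. There the lysine, crude fibre, ash constraints are tight.
Solving gives x2 = 0.3354, x3 = 1.331, x5 = 0.6211.
Total cost: 0.61·0.3354 + 1.03·1.331 + 2.42·0.6211 = 3.0786.

€3.08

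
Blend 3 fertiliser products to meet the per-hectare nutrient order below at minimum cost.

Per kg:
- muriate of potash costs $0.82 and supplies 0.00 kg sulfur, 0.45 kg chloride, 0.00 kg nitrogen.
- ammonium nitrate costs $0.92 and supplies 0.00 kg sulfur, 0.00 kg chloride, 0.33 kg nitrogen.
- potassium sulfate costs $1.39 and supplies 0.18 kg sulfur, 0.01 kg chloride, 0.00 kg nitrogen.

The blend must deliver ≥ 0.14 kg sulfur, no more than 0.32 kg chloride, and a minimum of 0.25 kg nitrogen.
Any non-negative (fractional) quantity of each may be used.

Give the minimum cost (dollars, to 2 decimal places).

$1.78

Set it up as a linear program. Let x1 = kg of muriate of potash, x2 = kg of ammonium nitrate, x3 = kg of potassium sulfate.
min 0.82x1 + 0.92x2 + 1.39x3 s.t.:
  0.18x3 ≥ 0.14   (sulfur)
  0.45x1 + 0.01x3 ≤ 0.32   (chloride)
  0.33x2 ≥ 0.25   (nitrogen)
  x1, x2, x3 ≥ 0.
The cheapest feasible vertex uses only ammonium nitrate, potassium sulfate; muriate of potash is not used. The sulfur and nitrogen requirements are met with equality.
Solving gives x2 = 0.7576, x3 = 0.7778.
Hence cost = 0.92·0.7576 + 1.39·0.7778 = $1.7781.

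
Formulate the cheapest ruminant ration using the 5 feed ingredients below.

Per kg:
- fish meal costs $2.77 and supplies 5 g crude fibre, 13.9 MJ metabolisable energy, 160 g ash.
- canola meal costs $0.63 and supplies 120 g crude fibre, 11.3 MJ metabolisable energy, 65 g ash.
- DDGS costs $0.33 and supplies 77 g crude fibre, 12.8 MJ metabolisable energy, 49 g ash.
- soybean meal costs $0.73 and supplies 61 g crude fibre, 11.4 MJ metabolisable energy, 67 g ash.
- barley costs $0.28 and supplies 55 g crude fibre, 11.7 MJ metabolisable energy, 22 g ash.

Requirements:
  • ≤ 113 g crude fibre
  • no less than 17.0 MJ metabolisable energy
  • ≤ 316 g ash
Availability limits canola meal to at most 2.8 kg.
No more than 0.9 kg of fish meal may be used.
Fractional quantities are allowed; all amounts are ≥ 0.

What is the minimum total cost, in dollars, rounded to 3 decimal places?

$0.407

This is a linear program. Let x1 = kg of fish meal, x2 = kg of canola meal, x3 = kg of DDGS, x4 = kg of soybean meal, x5 = kg of barley.
min 2.77x1 + 0.63x2 + 0.33x3 + 0.73x4 + 0.28x5 s.t.:
  5x1 + 120x2 + 77x3 + 61x4 + 55x5 ≤ 113   (crude fibre)
  13.9x1 + 11.3x2 + 12.8x3 + 11.4x4 + 11.7x5 ≥ 17   (metabolisable energy)
  160x1 + 65x2 + 49x3 + 67x4 + 22x5 ≤ 316   (ash)
  x2 ≤ 2.8
  x1 ≤ 0.9
  x1, x2, x3, x4, x5 ≥ 0.
At the optimum only barley is positive (fish meal, canola meal, DDGS, soybean meal = 0). Binding constraint: metabolisable energy.
So barley = 1.453 kg.
Objective = 0.28·1.453 = 0.40684.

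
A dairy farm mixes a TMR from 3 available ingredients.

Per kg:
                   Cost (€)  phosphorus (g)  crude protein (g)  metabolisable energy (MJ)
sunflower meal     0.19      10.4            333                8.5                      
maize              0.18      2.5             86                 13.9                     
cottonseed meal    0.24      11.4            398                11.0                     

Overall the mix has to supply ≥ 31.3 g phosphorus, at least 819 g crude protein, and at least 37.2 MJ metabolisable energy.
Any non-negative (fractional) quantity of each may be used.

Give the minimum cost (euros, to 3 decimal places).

€0.703

Treat it as an LP. Let x1 = kg of sunflower meal, x2 = kg of maize, x3 = kg of cottonseed meal.
min 0.19x1 + 0.18x2 + 0.24x3 s.t.:
  10.4x1 + 2.5x2 + 11.4x3 ≥ 31.3   (phosphorus)
  333x1 + 86x2 + 398x3 ≥ 819   (crude protein)
  8.5x1 + 13.9x2 + 11x3 ≥ 37.2   (metabolisable energy)
  x1, x2, x3 ≥ 0.
The cheapest feasible vertex uses only sunflower meal, maize; cottonseed meal is not used. The phosphorus and metabolisable energy requirements are met with equality.
Optimal quantities: sunflower meal = 2.774 kg, maize = 0.9799 kg.
Hence cost = 0.19·2.774 + 0.18·0.9799 = €0.70344.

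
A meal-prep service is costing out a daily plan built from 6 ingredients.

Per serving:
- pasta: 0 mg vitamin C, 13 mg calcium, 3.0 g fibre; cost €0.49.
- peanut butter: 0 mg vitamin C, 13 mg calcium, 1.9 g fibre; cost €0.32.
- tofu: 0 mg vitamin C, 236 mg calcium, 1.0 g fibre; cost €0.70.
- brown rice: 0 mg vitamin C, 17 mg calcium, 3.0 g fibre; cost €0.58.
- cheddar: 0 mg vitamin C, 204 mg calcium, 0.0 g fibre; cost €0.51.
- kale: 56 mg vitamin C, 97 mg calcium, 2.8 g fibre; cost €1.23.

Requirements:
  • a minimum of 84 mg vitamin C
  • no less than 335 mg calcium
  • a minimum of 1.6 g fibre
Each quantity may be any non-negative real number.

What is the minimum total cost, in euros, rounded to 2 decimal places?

€2.32

This is a linear program. Let x1 = servings of pasta, x2 = servings of peanut butter, x3 = servings of tofu, x4 = servings of brown rice, x5 = servings of cheddar, x6 = servings of kale.
Minimize 0.49x1 + 0.32x2 + 0.7x3 + 0.58x4 + 0.51x5 + 1.23x6 s.t.:
  56x6 ≥ 84   (vitamin C)
  13x1 + 13x2 + 236x3 + 17x4 + 204x5 + 97x6 ≥ 335   (calcium)
  3x1 + 1.9x2 + 1x3 + 3x4 + 2.8x6 ≥ 1.6   (fibre)
  x1, x2, x3, x4, x5, x6 ≥ 0.
The optimal basis is {cheddar, kale}; pasta, peanut butter, tofu, brown rice drop out. There the vitamin C and calcium constraints are tight.
Optimal quantities: cheddar = 0.9289 servings, kale = 1.5 servings.
Cost = 0.51·0.9289 + 1.23·1.5 = 2.3187.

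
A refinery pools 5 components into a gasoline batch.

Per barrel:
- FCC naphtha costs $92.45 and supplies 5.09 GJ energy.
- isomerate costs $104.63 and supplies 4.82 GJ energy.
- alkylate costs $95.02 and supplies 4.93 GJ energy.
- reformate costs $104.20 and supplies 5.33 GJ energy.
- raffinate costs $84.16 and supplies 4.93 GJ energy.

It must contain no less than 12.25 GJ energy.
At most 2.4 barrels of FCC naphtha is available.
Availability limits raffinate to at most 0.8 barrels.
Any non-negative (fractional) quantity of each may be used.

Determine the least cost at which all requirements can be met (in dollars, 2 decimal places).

$218.19

Set it up as a linear program. Let x1 = barrels of FCC naphtha, x2 = barrels of isomerate, x3 = barrels of alkylate, x4 = barrels of reformate, x5 = barrels of raffinate.
Minimise 92.45x1 + 104.63x2 + 95.02x3 + 104.2x4 + 84.16x5 with:
  5.09x1 + 4.82x2 + 4.93x3 + 5.33x4 + 4.93x5 ≥ 12.25   (energy)
  x1 ≤ 2.4
  x5 ≤ 0.8
  x1, x2, x3, x4, x5 ≥ 0.
The minimum-cost mix takes nothing from isomerate, alkylate, reformate — only FCC naphtha, raffinate. There the energy and the raffinate cap constraints are tight.
Solving gives x1 = 1.6318, x5 = 0.8.
Total cost: 92.45·1.6318 + 84.16·0.8 = 218.1879.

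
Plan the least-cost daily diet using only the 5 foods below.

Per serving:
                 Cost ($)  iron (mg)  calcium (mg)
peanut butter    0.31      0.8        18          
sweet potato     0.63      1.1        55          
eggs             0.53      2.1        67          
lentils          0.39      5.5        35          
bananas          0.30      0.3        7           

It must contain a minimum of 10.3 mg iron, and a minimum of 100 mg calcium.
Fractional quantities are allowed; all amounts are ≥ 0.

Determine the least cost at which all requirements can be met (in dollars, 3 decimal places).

$0.975

Let x1 = servings of peanut butter, x2 = servings of sweet potato, x3 = servings of eggs, x4 = servings of lentils, x5 = servings of bananas.
min 0.31x1 + 0.63x2 + 0.53x3 + 0.39x4 + 0.3x5 s.t.:
  0.8x1 + 1.1x2 + 2.1x3 + 5.5x4 + 0.3x5 ≥ 10.3   (iron)
  18x1 + 55x2 + 67x3 + 35x4 + 7x5 ≥ 100   (calcium)
  x1, x2, x3, x4, x5 ≥ 0.
The minimum-cost mix takes nothing from peanut butter, sweet potato, bananas — only eggs, lentils. The iron and calcium requirements are met with equality.
That vertex is x3 = 0.6424, x4 = 1.627.
Hence cost = 0.53·0.6424 + 0.39·1.627 = $0.97500.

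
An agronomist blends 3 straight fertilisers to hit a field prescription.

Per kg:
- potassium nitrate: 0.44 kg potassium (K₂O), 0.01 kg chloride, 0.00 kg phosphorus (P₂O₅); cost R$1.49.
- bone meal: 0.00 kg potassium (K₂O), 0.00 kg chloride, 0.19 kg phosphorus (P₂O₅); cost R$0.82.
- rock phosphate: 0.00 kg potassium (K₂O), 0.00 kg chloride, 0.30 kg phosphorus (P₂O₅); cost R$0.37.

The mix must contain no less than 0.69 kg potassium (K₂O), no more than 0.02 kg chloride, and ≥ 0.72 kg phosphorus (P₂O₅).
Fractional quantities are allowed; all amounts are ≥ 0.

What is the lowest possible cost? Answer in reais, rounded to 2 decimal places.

R$3.22

Let x1 = kg of potassium nitrate, x2 = kg of bone meal, x3 = kg of rock phosphate.
Minimise 1.49x1 + 0.82x2 + 0.37x3 with:
  0.44x1 ≥ 0.69   (potassium (K₂O))
  0.01x1 ≤ 0.02   (chloride)
  0.19x2 + 0.3x3 ≥ 0.72   (phosphorus (P₂O₅))
  x1, x2, x3 ≥ 0.
The minimum-cost mix takes nothing from bone meal — only potassium nitrate, rock phosphate. There the potassium (K₂O) and phosphorus (P₂O₅) constraints are tight.
Solving gives x1 = 1.568, x3 = 2.4.
Hence cost = 1.49·1.568 + 0.37·2.4 = R$3.2243.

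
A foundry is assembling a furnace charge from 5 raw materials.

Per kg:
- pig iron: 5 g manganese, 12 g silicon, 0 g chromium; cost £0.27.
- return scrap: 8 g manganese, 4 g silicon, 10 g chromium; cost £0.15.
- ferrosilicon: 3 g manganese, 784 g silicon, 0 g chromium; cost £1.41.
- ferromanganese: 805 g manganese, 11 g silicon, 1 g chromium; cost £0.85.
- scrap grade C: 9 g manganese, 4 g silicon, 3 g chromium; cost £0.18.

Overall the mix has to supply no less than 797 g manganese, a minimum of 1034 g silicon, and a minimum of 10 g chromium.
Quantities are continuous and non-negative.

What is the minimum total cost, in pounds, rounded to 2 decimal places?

Set it up as a linear program. Let x1 = kg of pig iron, x2 = kg of return scrap, x3 = kg of ferrosilicon, x4 = kg of ferromanganese, x5 = kg of scrap grade C.
Minimise 0.27x1 + 0.15x2 + 1.41x3 + 0.85x4 + 0.18x5 with:
  5x1 + 8x2 + 3x3 + 805x4 + 9x5 ≥ 797   (manganese)
  12x1 + 4x2 + 784x3 + 11x4 + 4x5 ≥ 1034   (silicon)
  10x2 + 1x4 + 3x5 ≥ 10   (chromium)
  x1, x2, x3, x4, x5 ≥ 0.
At the optimum only return scrap, ferrosilicon, ferromanganese are positive (pig iron, scrap grade C = 0). There the manganese, silicon, chromium constraints are tight.
That vertex is x2 = 0.9024, x3 = 1.301, x4 = 0.9762.
Total cost: 0.15·0.9024 + 1.41·1.301 + 0.85·0.9762 = 2.7995.

£2.80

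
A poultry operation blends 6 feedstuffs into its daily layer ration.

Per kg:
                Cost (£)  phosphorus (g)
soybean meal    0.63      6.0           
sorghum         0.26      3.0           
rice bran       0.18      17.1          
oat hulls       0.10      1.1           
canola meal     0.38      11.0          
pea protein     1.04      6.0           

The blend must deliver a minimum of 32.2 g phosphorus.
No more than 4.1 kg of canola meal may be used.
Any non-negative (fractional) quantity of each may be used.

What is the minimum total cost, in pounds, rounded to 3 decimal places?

Let x1 = kg of soybean meal, x2 = kg of sorghum, x3 = kg of rice bran, x4 = kg of oat hulls, x5 = kg of canola meal, x6 = kg of pea protein.
Minimise 0.63x1 + 0.26x2 + 0.18x3 + 0.1x4 + 0.38x5 + 1.04x6 subject to:
  6x1 + 3x2 + 17.1x3 + 1.1x4 + 11x5 + 6x6 ≥ 32.2   (phosphorus)
  x5 ≤ 4.1
  x1, x2, x3, x4, x5, x6 ≥ 0.
At the optimum only rice bran is positive (soybean meal, sorghum, oat hulls, canola meal, pea protein = 0). The phosphorus requirement is met with equality.
That vertex is x3 = 1.883.
Cost = 0.18·1.883 = 0.33894.

£0.339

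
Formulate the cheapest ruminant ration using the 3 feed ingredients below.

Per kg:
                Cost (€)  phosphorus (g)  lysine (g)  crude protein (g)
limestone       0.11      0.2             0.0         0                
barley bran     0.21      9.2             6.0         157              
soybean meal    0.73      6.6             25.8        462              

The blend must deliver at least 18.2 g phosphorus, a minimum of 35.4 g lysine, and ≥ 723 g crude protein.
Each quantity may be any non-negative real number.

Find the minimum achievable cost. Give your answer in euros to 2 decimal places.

€1.07

Let x1 = kg of limestone, x2 = kg of barley bran, x3 = kg of soybean meal.
Minimise 0.11x1 + 0.21x2 + 0.73x3 s.t.:
  0.2x1 + 9.2x2 + 6.6x3 ≥ 18.2   (phosphorus)
  6x2 + 25.8x3 ≥ 35.4   (lysine)
  157x2 + 462x3 ≥ 723   (crude protein)
  x1, x2, x3 ≥ 0.
The minimum-cost mix takes nothing from limestone — only barley bran, soybean meal. There the lysine and crude protein constraints are tight.
Solving gives x2 = 1.798, x3 = 0.954.
Objective = 0.21·1.798 + 0.73·0.954 = 1.0740.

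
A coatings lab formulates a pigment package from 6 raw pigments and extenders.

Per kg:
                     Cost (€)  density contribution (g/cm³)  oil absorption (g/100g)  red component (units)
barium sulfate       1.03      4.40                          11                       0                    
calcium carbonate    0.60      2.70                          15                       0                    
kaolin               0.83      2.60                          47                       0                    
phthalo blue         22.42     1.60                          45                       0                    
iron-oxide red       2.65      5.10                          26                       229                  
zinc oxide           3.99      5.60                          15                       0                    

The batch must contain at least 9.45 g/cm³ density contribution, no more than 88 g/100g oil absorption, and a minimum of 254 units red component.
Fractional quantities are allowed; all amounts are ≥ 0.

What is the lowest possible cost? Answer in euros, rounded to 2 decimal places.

Let x1 = kg of barium sulfate, x2 = kg of calcium carbonate, x3 = kg of kaolin, x4 = kg of phthalo blue, x5 = kg of iron-oxide red, x6 = kg of zinc oxide.
min 1.03x1 + 0.6x2 + 0.83x3 + 22.42x4 + 2.65x5 + 3.99x6 s.t.:
  4.4x1 + 2.7x2 + 2.6x3 + 1.6x4 + 5.1x5 + 5.6x6 ≥ 9.45   (density contribution)
  11x1 + 15x2 + 47x3 + 45x4 + 26x5 + 15x6 ≤ 88   (oil absorption)
  229x5 ≥ 254   (red component)
  x1, x2, x3, x4, x5, x6 ≥ 0.
At the optimum only calcium carbonate, iron-oxide red are positive (barium sulfate, kaolin, phthalo blue, zinc oxide = 0). The density contribution and red component requirements are met with equality.
That vertex is x2 = 1.405, x5 = 1.109.
Objective = 0.6·1.405 + 2.65·1.109 = 3.7819.

€3.78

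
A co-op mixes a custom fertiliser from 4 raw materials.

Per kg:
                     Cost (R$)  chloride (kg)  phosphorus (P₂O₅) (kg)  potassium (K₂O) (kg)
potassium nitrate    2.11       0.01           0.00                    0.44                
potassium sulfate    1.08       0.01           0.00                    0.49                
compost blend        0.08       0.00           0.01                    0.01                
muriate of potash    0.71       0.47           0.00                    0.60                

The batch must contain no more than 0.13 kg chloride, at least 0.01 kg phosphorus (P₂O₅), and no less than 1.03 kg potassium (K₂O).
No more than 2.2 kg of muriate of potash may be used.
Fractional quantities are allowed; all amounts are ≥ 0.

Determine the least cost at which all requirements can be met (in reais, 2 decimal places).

R$2.18

Treat it as an LP. Let x1 = kg of potassium nitrate, x2 = kg of potassium sulfate, x3 = kg of compost blend, x4 = kg of muriate of potash.
min 2.11x1 + 1.08x2 + 0.08x3 + 0.71x4 s.t.:
  0.01x1 + 0.01x2 + 0.47x4 ≤ 0.13   (chloride)
  0.01x3 ≥ 0.01   (phosphorus (P₂O₅))
  0.44x1 + 0.49x2 + 0.01x3 + 0.6x4 ≥ 1.03   (potassium (K₂O))
  x4 ≤ 2.2
  x1, x2, x3, x4 ≥ 0.
The optimal basis is {potassium sulfate, compost blend, muriate of potash}; potassium nitrate drops out. The chloride, phosphorus (P₂O₅), potassium (K₂O) requirements are met with equality.
Optimal quantities: potassium sulfate = 1.79 kg, compost blend = 1 kg, muriate of potash = 0.2385 kg.
Hence cost = 1.08·1.79 + 0.08·1 + 0.71·0.2385 = R$2.1825.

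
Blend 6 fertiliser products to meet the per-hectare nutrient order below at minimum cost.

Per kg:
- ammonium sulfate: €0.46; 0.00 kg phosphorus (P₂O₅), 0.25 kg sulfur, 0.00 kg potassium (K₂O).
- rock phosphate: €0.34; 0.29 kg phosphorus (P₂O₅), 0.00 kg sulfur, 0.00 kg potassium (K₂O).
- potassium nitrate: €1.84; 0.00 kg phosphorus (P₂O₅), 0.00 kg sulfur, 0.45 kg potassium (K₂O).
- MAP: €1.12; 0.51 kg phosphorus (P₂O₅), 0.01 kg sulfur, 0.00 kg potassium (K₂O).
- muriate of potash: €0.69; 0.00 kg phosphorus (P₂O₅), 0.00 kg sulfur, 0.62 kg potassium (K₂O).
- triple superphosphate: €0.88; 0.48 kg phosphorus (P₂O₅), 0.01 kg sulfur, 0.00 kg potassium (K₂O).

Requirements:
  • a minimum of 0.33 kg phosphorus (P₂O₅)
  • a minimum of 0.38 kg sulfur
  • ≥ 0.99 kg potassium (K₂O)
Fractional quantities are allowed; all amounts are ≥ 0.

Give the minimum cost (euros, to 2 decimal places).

Set it up as a linear program. Let x1 = kg of ammonium sulfate, x2 = kg of rock phosphate, x3 = kg of potassium nitrate, x4 = kg of MAP, x5 = kg of muriate of potash, x6 = kg of triple superphosphate.
min 0.46x1 + 0.34x2 + 1.84x3 + 1.12x4 + 0.69x5 + 0.88x6 subject to:
  0.29x2 + 0.51x4 + 0.48x6 ≥ 0.33   (phosphorus (P₂O₅))
  0.25x1 + 0.01x4 + 0.01x6 ≥ 0.38   (sulfur)
  0.45x3 + 0.62x5 ≥ 0.99   (potassium (K₂O))
  x1, x2, x3, x4, x5, x6 ≥ 0.
At the optimum only ammonium sulfate, rock phosphate, muriate of potash are positive (potassium nitrate, MAP, triple superphosphate = 0). There the phosphorus (P₂O₅), sulfur, potassium (K₂O) constraints are tight.
So ammonium sulfate = 1.52 kg, rock phosphate = 1.138 kg, muriate of potash = 1.597 kg.
Objective = 0.46·1.52 + 0.34·1.138 + 0.69·1.597 = 2.1881.

€2.19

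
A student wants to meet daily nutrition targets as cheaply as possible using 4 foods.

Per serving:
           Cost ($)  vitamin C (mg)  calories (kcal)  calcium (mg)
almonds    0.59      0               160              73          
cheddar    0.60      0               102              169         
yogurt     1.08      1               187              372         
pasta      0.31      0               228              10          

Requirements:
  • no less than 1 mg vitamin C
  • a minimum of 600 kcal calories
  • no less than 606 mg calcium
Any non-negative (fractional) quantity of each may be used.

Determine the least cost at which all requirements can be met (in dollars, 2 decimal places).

$2.13

Treat it as an LP. Let x1 = servings of almonds, x2 = servings of cheddar, x3 = servings of yogurt, x4 = servings of pasta.
min 0.59x1 + 0.6x2 + 1.08x3 + 0.31x4 s.t.:
  1x3 ≥ 1   (vitamin C)
  160x1 + 102x2 + 187x3 + 228x4 ≥ 600   (calories)
  73x1 + 169x2 + 372x3 + 10x4 ≥ 606   (calcium)
  x1, x2, x3, x4 ≥ 0.
At the optimum only yogurt, pasta are positive (almonds, cheddar = 0). There the calories and calcium constraints are tight.
So yogurt = 1.593 servings, pasta = 1.325 servings.
Cost = 1.08·1.593 + 0.31·1.325 = 2.1312.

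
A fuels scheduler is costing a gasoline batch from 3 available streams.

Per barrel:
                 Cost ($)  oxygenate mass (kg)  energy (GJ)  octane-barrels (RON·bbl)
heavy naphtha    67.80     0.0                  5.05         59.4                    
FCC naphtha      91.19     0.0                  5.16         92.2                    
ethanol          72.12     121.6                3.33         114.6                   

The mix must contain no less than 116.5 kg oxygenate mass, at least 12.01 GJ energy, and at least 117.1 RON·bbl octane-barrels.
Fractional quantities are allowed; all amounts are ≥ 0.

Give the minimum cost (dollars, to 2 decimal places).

This is a linear program. Let x1 = barrels of heavy naphtha, x2 = barrels of FCC naphtha, x3 = barrels of ethanol.
min 67.8x1 + 91.19x2 + 72.12x3 with:
  121.6x3 ≥ 116.5   (oxygenate mass)
  5.05x1 + 5.16x2 + 3.33x3 ≥ 12.01   (energy)
  59.4x1 + 92.2x2 + 114.6x3 ≥ 117.1   (octane-barrels)
  x1, x2, x3 ≥ 0.
The cheapest feasible vertex uses only heavy naphtha, ethanol; FCC naphtha is not used. There the oxygenate mass and energy constraints are tight.
Solving gives x1 = 1.7465, x3 = 0.95806.
Total cost: 67.8·1.7465 + 72.12·0.95806 = 187.5080.

$187.51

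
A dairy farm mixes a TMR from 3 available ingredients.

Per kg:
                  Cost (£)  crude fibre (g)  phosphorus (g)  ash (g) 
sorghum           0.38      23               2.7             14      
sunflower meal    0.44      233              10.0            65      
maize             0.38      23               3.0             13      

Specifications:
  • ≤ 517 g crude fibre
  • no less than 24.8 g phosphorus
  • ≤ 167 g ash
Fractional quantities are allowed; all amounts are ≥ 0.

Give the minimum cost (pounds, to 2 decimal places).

Let x1 = kg of sorghum, x2 = kg of sunflower meal, x3 = kg of maize.
Minimise 0.38x1 + 0.44x2 + 0.38x3 s.t.:
  23x1 + 233x2 + 23x3 ≤ 517   (crude fibre)
  2.7x1 + 10x2 + 3x3 ≥ 24.8   (phosphorus)
  14x1 + 65x2 + 13x3 ≤ 167   (ash)
  x1, x2, x3 ≥ 0.
At the optimum only sunflower meal, maize are positive (sorghum = 0). Binding constraints: crude fibre and phosphorus.
That vertex is x2 = 2.091, x3 = 1.297.
Cost = 0.44·2.091 + 0.38·1.297 = 1.4129.

£1.41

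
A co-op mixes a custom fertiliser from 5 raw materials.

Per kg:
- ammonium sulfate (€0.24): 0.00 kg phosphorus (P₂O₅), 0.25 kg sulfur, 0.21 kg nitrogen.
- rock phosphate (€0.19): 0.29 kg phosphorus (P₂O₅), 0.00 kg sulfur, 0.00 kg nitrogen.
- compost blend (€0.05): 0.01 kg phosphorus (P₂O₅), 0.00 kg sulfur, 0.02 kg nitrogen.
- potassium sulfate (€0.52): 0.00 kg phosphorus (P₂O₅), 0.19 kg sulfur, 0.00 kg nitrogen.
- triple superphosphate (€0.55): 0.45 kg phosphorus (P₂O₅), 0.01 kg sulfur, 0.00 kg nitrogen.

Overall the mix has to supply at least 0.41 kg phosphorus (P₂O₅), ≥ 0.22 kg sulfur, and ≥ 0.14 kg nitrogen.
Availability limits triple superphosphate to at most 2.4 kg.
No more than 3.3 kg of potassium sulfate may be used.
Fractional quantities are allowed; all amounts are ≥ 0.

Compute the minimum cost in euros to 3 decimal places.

€0.480

Set it up as a linear program. Let x1 = kg of ammonium sulfate, x2 = kg of rock phosphate, x3 = kg of compost blend, x4 = kg of potassium sulfate, x5 = kg of triple superphosphate.
Minimise 0.24x1 + 0.19x2 + 0.05x3 + 0.52x4 + 0.55x5 with:
  0.29x2 + 0.01x3 + 0.45x5 ≥ 0.41   (phosphorus (P₂O₅))
  0.25x1 + 0.19x4 + 0.01x5 ≥ 0.22   (sulfur)
  0.21x1 + 0.02x3 ≥ 0.14   (nitrogen)
  x5 ≤ 2.4
  x4 ≤ 3.3
  x1, x2, x3, x4, x5 ≥ 0.
The cheapest feasible vertex uses only ammonium sulfate, rock phosphate; compost blend, potassium sulfate, triple superphosphate are not used. The phosphorus (P₂O₅) and sulfur requirements are met with equality.
So ammonium sulfate = 0.88 kg, rock phosphate = 1.414 kg.
Hence cost = 0.24·0.88 + 0.19·1.414 = €0.47986.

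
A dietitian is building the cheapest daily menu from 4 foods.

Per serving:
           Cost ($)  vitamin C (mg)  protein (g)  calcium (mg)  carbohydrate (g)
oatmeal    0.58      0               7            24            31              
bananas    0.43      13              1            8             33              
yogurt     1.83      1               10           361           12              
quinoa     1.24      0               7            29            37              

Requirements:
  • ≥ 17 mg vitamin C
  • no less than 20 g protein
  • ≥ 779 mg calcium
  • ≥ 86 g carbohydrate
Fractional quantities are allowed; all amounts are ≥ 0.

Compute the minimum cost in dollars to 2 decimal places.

$4.66

Treat it as an LP. Let x1 = servings of oatmeal, x2 = servings of bananas, x3 = servings of yogurt, x4 = servings of quinoa.
min 0.58x1 + 0.43x2 + 1.83x3 + 1.24x4 with:
  13x2 + 1x3 ≥ 17   (vitamin C)
  7x1 + 1x2 + 10x3 + 7x4 ≥ 20   (protein)
  24x1 + 8x2 + 361x3 + 29x4 ≥ 779   (calcium)
  31x1 + 33x2 + 12x3 + 37x4 ≥ 86   (carbohydrate)
  x1, x2, x3, x4 ≥ 0.
The minimum-cost mix takes nothing from oatmeal, quinoa — only bananas, yogurt. The calcium and carbohydrate requirements are met with equality.
Optimal quantities: bananas = 1.836 servings, yogurt = 2.117 servings.
Cost = 0.43·1.836 + 1.83·2.117 = 4.6636.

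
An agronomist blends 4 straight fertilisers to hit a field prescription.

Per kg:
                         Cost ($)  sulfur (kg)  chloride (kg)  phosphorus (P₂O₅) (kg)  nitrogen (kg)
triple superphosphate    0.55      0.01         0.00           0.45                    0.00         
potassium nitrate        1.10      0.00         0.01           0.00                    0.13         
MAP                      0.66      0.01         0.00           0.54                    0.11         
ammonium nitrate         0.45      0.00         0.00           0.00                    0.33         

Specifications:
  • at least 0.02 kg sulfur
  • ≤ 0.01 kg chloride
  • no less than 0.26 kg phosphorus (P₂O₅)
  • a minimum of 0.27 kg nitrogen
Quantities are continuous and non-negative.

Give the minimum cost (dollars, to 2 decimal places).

Let x1 = kg of triple superphosphate, x2 = kg of potassium nitrate, x3 = kg of MAP, x4 = kg of ammonium nitrate.
min 0.55x1 + 1.1x2 + 0.66x3 + 0.45x4 with:
  0.01x1 + 0.01x3 ≥ 0.02   (sulfur)
  0.01x2 ≤ 0.01   (chloride)
  0.45x1 + 0.54x3 ≥ 0.26   (phosphorus (P₂O₅))
  0.13x2 + 0.11x3 + 0.33x4 ≥ 0.27   (nitrogen)
  x1, x2, x3, x4 ≥ 0.
The minimum-cost mix takes nothing from triple superphosphate, potassium nitrate — only MAP, ammonium nitrate. There the sulfur and nitrogen constraints are tight.
Solving gives x3 = 2, x4 = 0.1515.
Cost = 0.66·2 + 0.45·0.1515 = 1.3882.

$1.39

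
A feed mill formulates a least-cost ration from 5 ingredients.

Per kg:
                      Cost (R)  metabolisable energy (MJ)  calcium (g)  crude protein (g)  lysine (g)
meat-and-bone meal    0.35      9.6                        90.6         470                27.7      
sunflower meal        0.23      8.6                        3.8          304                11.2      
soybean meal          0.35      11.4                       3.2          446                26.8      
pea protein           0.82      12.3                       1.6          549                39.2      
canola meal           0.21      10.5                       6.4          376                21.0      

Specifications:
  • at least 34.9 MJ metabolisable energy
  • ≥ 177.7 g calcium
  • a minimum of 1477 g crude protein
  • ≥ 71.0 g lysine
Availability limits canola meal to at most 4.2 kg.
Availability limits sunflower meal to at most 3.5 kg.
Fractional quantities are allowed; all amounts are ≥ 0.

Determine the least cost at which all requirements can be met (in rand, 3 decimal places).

Let x1 = kg of meat-and-bone meal, x2 = kg of sunflower meal, x3 = kg of soybean meal, x4 = kg of pea protein, x5 = kg of canola meal.
min 0.35x1 + 0.23x2 + 0.35x3 + 0.82x4 + 0.21x5 s.t.:
  9.6x1 + 8.6x2 + 11.4x3 + 12.3x4 + 10.5x5 ≥ 34.9   (metabolisable energy)
  90.6x1 + 3.8x2 + 3.2x3 + 1.6x4 + 6.4x5 ≥ 177.7   (calcium)
  470x1 + 304x2 + 446x3 + 549x4 + 376x5 ≥ 1477   (crude protein)
  27.7x1 + 11.2x2 + 26.8x3 + 39.2x4 + 21x5 ≥ 71   (lysine)
  x5 ≤ 4.2
  x2 ≤ 3.5
  x1, x2, x3, x4, x5 ≥ 0.
The optimal basis is {meat-and-bone meal, canola meal}; sunflower meal, soybean meal, pea protein drop out. The metabolisable energy and calcium requirements are met with equality.
That vertex is x1 = 1.846, x5 = 1.636.
Total cost: 0.35·1.846 + 0.21·1.636 = 0.98966.

R0.990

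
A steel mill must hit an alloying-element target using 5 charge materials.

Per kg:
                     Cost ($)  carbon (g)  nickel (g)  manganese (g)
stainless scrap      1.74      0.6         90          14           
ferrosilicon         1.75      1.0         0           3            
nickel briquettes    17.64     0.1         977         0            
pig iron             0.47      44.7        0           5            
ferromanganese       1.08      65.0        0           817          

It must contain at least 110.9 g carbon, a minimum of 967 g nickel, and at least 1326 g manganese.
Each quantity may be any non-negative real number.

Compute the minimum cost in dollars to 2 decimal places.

$19.27

Let x1 = kg of stainless scrap, x2 = kg of ferrosilicon, x3 = kg of nickel briquettes, x4 = kg of pig iron, x5 = kg of ferromanganese.
Minimize 1.74x1 + 1.75x2 + 17.64x3 + 0.47x4 + 1.08x5 subject to:
  0.6x1 + 1x2 + 0.1x3 + 44.7x4 + 65x5 ≥ 110.9   (carbon)
  90x1 + 977x3 ≥ 967   (nickel)
  14x1 + 3x2 + 5x4 + 817x5 ≥ 1326   (manganese)
  x1, x2, x3, x4, x5 ≥ 0.
At the optimum only nickel briquettes, pig iron, ferromanganese are positive (stainless scrap, ferrosilicon = 0). The carbon, nickel, manganese requirements are met with equality.
That vertex is x3 = 0.9898, x4 = 0.1198, x5 = 1.622.
Hence cost = 17.64·0.9898 + 0.47·0.1198 + 1.08·1.622 = $19.2681.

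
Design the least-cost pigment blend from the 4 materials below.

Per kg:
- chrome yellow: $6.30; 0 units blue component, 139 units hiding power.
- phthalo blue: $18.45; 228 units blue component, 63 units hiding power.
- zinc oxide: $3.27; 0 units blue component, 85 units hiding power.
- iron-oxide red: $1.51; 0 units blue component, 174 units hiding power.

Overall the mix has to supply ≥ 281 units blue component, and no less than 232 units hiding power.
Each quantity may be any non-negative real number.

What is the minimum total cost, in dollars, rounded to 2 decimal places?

$24.08

Treat it as an LP. Let x1 = kg of chrome yellow, x2 = kg of phthalo blue, x3 = kg of zinc oxide, x4 = kg of iron-oxide red.
Minimise 6.3x1 + 18.45x2 + 3.27x3 + 1.51x4 s.t.:
  228x2 ≥ 281   (blue component)
  139x1 + 63x2 + 85x3 + 174x4 ≥ 232   (hiding power)
  x1, x2, x3, x4 ≥ 0.
The cheapest feasible vertex uses only phthalo blue, iron-oxide red; chrome yellow, zinc oxide are not used. There the blue component and hiding power constraints are tight.
That vertex is x2 = 1.2325, x4 = 0.8871.
Objective = 18.45·1.2325 + 1.51·0.8871 = 24.0791.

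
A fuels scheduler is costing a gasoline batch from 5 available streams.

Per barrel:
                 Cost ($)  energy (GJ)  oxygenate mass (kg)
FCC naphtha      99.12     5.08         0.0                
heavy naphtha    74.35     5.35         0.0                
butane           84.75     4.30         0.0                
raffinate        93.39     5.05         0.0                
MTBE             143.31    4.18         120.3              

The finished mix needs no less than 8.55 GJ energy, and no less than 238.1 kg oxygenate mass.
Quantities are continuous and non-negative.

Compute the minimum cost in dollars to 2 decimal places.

Set it up as a linear program. Let x1 = barrels of FCC naphtha, x2 = barrels of heavy naphtha, x3 = barrels of butane, x4 = barrels of raffinate, x5 = barrels of MTBE.
min 99.12x1 + 74.35x2 + 84.75x3 + 93.39x4 + 143.31x5 s.t.:
  5.08x1 + 5.35x2 + 4.3x3 + 5.05x4 + 4.18x5 ≥ 8.55   (energy)
  120.3x5 ≥ 238.1   (oxygenate mass)
  x1, x2, x3, x4, x5 ≥ 0.
The minimum-cost mix takes nothing from FCC naphtha, butane, raffinate — only heavy naphtha, MTBE. The energy and oxygenate mass requirements are met with equality.
So heavy naphtha = 0.051751 barrels, MTBE = 1.9792 barrels.
Objective = 74.35·0.051751 + 143.31·1.9792 = 287.4868.

$287.49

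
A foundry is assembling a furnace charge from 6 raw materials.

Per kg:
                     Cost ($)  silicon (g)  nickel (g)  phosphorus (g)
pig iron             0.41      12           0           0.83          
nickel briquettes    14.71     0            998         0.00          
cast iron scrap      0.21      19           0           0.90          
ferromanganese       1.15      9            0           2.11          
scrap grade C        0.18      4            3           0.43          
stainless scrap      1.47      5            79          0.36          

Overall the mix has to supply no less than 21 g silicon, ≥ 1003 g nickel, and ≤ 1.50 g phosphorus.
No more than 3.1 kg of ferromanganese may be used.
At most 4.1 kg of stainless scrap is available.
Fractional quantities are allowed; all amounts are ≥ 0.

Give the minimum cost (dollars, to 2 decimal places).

This is a linear program. Let x1 = kg of pig iron, x2 = kg of nickel briquettes, x3 = kg of cast iron scrap, x4 = kg of ferromanganese, x5 = kg of scrap grade C, x6 = kg of stainless scrap.
Minimize 0.41x1 + 14.71x2 + 0.21x3 + 1.15x4 + 0.18x5 + 1.47x6 with:
  12x1 + 19x3 + 9x4 + 4x5 + 5x6 ≥ 21   (silicon)
  998x2 + 3x5 + 79x6 ≥ 1003   (nickel)
  0.83x1 + 0.9x3 + 2.11x4 + 0.43x5 + 0.36x6 ≤ 1.5   (phosphorus)
  x4 ≤ 3.1
  x6 ≤ 4.1
  x1, x2, x3, x4, x5, x6 ≥ 0.
The optimal basis is {nickel briquettes, cast iron scrap}; pig iron, ferromanganese, scrap grade C, stainless scrap drop out. The silicon and nickel requirements are met with equality.
Solving gives x2 = 1.005, x3 = 1.105.
Hence cost = 14.71·1.005 + 0.21·1.105 = $15.0156.

$15.02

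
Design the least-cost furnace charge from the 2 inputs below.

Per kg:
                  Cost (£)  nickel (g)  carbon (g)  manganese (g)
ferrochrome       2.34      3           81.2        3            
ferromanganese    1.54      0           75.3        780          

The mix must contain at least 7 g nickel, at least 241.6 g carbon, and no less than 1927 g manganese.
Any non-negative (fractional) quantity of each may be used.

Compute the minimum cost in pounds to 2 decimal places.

Let x1 = kg of ferrochrome, x2 = kg of ferromanganese.
Minimise 2.34x1 + 1.54x2 s.t.:
  3x1 ≥ 7   (nickel)
  81.2x1 + 75.3x2 ≥ 241.6   (carbon)
  3x1 + 780x2 ≥ 1927   (manganese)
  x1, x2 ≥ 0.
Both inputs are positive at the optimum. Binding constraints: nickel and manganese.
So ferrochrome = 2.333 kg, ferromanganese = 2.462 kg.
Cost = 2.34·2.333 + 1.54·2.462 = 9.2507.

£9.25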